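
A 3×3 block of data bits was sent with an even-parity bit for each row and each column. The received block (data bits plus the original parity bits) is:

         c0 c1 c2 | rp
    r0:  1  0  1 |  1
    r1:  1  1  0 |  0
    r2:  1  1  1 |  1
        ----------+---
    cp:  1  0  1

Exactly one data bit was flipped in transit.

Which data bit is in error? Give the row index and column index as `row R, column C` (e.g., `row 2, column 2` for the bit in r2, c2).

Recompute each row's even parity and compare to rp:
  r0: data parity 0, sent rp 1 → mismatch
  r1: data parity 0, sent rp 0 → ok
  r2: data parity 1, sent rp 1 → ok
Recompute each column's even parity and compare to cp:
  c0: data parity 1, sent cp 1 → ok
  c1: data parity 0, sent cp 0 → ok
  c2: data parity 0, sent cp 1 → mismatch
Exactly one row (r0) and one column (c2) fail → the flipped bit is at their intersection.

row 0, column 2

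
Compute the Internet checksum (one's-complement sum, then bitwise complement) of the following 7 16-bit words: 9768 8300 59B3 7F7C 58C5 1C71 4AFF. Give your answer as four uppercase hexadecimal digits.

One's-complement addition (fold any carry out of bit 15 back into bit 0):
  0x9768 + 0x8300 = 0x11A68 → wrap carry → 0x1A69
  0x1A69 + 0x59B3 = 0x0741C
  0x741C + 0x7F7C = 0x0F398
  0xF398 + 0x58C5 = 0x14C5D → wrap carry → 0x4C5E
  0x4C5E + 0x1C71 = 0x068CF
  0x68CF + 0x4AFF = 0x0B3CE
One's-complement sum = 0xB3CE.
Checksum = ~0xB3CE & 0xFFFF = 0x4C31.

4C31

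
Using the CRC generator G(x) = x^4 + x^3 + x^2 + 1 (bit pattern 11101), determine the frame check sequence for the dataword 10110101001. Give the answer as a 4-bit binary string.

Append 4 zeros: 101101010010000. Divide by 11101 (XOR where the leading bit is 1):
  pos 0: 10110 XOR 11101 = 01011
  pos 1: 10111 XOR 11101 = 01010
  pos 2: 10100 XOR 11101 = 01001
  pos 3: 10011 XOR 11101 = 01110
  pos 4: 11100 XOR 11101 = 00001
  pos 8: 10100 XOR 11101 = 01001
  pos 9: 10010 XOR 11101 = 01111
  pos 10: 11110 XOR 11101 = 00011
Remainder (last 4 bits) = 0011. This is the CRC / FCS.

0011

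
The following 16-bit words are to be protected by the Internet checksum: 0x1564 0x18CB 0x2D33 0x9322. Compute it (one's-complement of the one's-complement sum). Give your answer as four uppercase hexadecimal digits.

117B

One's-complement addition (fold any carry out of bit 15 back into bit 0):
  0x1564 + 0x18CB = 0x02E2F
  0x2E2F + 0x2D33 = 0x05B62
  0x5B62 + 0x9322 = 0x0EE84
One's-complement sum = 0xEE84.
Checksum = ~0xEE84 & 0xFFFF = 0x117B.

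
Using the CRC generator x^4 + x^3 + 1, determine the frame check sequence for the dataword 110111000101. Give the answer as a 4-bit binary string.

Append 4 zeros: 1101110001010000. Divide by 11001 (XOR where the leading bit is 1):
  pos 0: 11011 XOR 11001 = 00010
  pos 3: 10100 XOR 11001 = 01101
  pos 4: 11010 XOR 11001 = 00011
  pos 7: 11101 XOR 11001 = 00100
  pos 9: 10000 XOR 11001 = 01001
  pos 10: 10010 XOR 11001 = 01011
  pos 11: 10110 XOR 11001 = 01111
Remainder (last 4 bits) = 1111. This is the CRC / FCS.

1111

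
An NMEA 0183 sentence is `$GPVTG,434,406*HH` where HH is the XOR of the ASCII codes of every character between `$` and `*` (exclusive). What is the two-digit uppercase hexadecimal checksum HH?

XOR the ASCII codes of the payload characters:
  'G' = 0x47 → acc = 0x47
  'P' = 0x50 → acc = 0x17
  'V' = 0x56 → acc = 0x41
  'T' = 0x54 → acc = 0x15
  'G' = 0x47 → acc = 0x52
  ',' = 0x2C → acc = 0x7E
  '4' = 0x34 → acc = 0x4A
  '3' = 0x33 → acc = 0x79
  '4' = 0x34 → acc = 0x4D
  ',' = 0x2C → acc = 0x61
  '4' = 0x34 → acc = 0x55
  '0' = 0x30 → acc = 0x65
  '6' = 0x36 → acc = 0x53
Checksum = 0x53.

53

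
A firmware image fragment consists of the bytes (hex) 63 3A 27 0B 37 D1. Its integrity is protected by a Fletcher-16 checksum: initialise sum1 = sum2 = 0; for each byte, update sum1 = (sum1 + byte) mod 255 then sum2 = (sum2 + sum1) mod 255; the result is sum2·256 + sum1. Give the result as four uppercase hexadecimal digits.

75D8

Running sums (mod 255):
  after byte 0 (63): sum1=99, sum2=99
  after byte 1 (3A): sum1=157, sum2=1
  after byte 2 (27): sum1=196, sum2=197
  after byte 3 (0B): sum1=207, sum2=149
  after byte 4 (37): sum1=7, sum2=156
  after byte 5 (D1): sum1=216, sum2=117
Checksum = sum2·256 + sum1 = 117·256 + 216 = 30168 = 0x75D8.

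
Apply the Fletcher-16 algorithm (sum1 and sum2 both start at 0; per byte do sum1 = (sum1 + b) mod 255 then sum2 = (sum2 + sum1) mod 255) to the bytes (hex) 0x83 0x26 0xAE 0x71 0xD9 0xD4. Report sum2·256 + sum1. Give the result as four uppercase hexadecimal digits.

6B78

Running sums (mod 255):
  after byte 0 (0x83): sum1=131, sum2=131
  after byte 1 (0x26): sum1=169, sum2=45
  after byte 2 (0xAE): sum1=88, sum2=133
  after byte 3 (0x71): sum1=201, sum2=79
  after byte 4 (0xD9): sum1=163, sum2=242
  after byte 5 (0xD4): sum1=120, sum2=107
Checksum = sum2·256 + sum1 = 107·256 + 120 = 27512 = 0x6B78.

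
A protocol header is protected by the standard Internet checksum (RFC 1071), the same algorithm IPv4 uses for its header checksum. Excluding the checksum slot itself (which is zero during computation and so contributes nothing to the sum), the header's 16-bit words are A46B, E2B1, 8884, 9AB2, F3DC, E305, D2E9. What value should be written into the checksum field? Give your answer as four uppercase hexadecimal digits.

One's-complement addition (fold any carry out of bit 15 back into bit 0):
  0xA46B + 0xE2B1 = 0x1871C → wrap carry → 0x871D
  0x871D + 0x8884 = 0x10FA1 → wrap carry → 0x0FA2
  0x0FA2 + 0x9AB2 = 0x0AA54
  0xAA54 + 0xF3DC = 0x19E30 → wrap carry → 0x9E31
  0x9E31 + 0xE305 = 0x18136 → wrap carry → 0x8137
  0x8137 + 0xD2E9 = 0x15420 → wrap carry → 0x5421
One's-complement sum = 0x5421.
Checksum = ~0x5421 & 0xFFFF = 0xABDE.

ABDE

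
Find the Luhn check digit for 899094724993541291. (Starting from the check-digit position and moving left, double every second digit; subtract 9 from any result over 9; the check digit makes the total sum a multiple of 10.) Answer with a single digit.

9

Partial digits right→left: 1 9 2 1 4 5 3 9 9 4 2 7 4 9 0 9 9 8
Double every second digit counting from the check-digit position (so the 1st, 3rd, 5th, ... of the partial from the right).
  doubled (with −9 where >9): 2 4 8 6 9 4 8 0 9 → sum 50
  kept as-is: 9 1 5 9 4 7 9 9 8 → sum 61
Total = 50 + 61 = 111.
Check digit = (10 − (111 mod 10)) mod 10 = 9.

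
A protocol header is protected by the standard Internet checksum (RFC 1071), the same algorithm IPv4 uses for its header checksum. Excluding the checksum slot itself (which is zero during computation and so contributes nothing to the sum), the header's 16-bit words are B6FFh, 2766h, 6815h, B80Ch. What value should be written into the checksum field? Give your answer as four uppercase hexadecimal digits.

0178

One's-complement addition (fold any carry out of bit 15 back into bit 0):
  0xB6FF + 0x2766 = 0x0DE65
  0xDE65 + 0x6815 = 0x1467A → wrap carry → 0x467B
  0x467B + 0xB80C = 0x0FE87
One's-complement sum = 0xFE87.
Checksum = ~0xFE87 & 0xFFFF = 0x0178.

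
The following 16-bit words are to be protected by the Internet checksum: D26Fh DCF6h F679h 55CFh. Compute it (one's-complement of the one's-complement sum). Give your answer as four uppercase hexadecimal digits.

0450

One's-complement addition (fold any carry out of bit 15 back into bit 0):
  0xD26F + 0xDCF6 = 0x1AF65 → wrap carry → 0xAF66
  0xAF66 + 0xF679 = 0x1A5DF → wrap carry → 0xA5E0
  0xA5E0 + 0x55CF = 0x0FBAF
One's-complement sum = 0xFBAF.
Checksum = ~0xFBAF & 0xFFFF = 0x0450.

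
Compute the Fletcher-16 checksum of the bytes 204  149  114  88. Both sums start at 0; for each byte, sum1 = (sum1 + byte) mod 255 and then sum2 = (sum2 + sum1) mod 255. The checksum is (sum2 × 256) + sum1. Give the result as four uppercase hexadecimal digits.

312D

Running sums (mod 255):
  after byte 0 (204): sum1=204, sum2=204
  after byte 1 (149): sum1=98, sum2=47
  after byte 2 (114): sum1=212, sum2=4
  after byte 3 (88): sum1=45, sum2=49
Checksum = sum2·256 + sum1 = 49·256 + 45 = 12589 = 0x312D.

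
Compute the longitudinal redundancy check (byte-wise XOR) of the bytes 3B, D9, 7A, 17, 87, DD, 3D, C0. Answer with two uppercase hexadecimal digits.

28

XOR the bytes together:
  start with 0x3B
  0x3B ⊕ 0xD9 = 0xE2
  0xE2 ⊕ 0x7A = 0x98
  0x98 ⊕ 0x17 = 0x8F
  0x8F ⊕ 0x87 = 0x08
  0x08 ⊕ 0xDD = 0xD5
  0xD5 ⊕ 0x3D = 0xE8
  0xE8 ⊕ 0xC0 = 0x28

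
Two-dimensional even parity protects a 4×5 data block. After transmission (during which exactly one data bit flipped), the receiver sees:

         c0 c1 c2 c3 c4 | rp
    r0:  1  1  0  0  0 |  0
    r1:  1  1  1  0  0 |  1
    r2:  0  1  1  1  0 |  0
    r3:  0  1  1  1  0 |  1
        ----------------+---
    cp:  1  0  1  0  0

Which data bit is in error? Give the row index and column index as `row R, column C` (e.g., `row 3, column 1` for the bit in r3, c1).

Recompute each row's even parity and compare to rp:
  r0: data parity 0, sent rp 0 → ok
  r1: data parity 1, sent rp 1 → ok
  r2: data parity 1, sent rp 0 → mismatch
  r3: data parity 1, sent rp 1 → ok
Recompute each column's even parity and compare to cp:
  c0: data parity 0, sent cp 1 → mismatch
  c1: data parity 0, sent cp 0 → ok
  c2: data parity 1, sent cp 1 → ok
  c3: data parity 0, sent cp 0 → ok
  c4: data parity 0, sent cp 0 → ok
Exactly one row (r2) and one column (c0) fail → the flipped bit is at their intersection.

row 2, column 0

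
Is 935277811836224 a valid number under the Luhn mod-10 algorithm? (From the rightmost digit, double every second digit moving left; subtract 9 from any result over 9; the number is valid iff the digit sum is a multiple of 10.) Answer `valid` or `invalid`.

From the right, keep odd positions and double even positions (subtract 9 from any doubled value over 9):
  doubled (positions 2,4,...): 4 3 7 2 5 4 6 → sum 31
  kept (positions 1,3,...): 4 2 3 1 8 7 5 9 → sum 39
Total = 70.
70 mod 10 = 0, so the number is valid.

valid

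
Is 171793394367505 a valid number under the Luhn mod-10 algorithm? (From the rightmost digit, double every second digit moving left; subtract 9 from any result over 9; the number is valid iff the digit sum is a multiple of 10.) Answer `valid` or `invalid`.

valid

From the right, keep odd positions and double even positions (subtract 9 from any doubled value over 9):
  doubled (positions 2,4,...): 0 5 6 9 6 5 5 → sum 36
  kept (positions 1,3,...): 5 5 6 4 3 9 1 1 → sum 34
Total = 70.
70 mod 10 = 0, so the number is valid.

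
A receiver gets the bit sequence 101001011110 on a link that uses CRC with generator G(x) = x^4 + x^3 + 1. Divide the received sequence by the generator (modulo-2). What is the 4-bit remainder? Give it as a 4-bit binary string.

0000

Modulo-2 division of 101001011110 by 11001:
  pos 0: 10100 XOR 11001 = 01101
  pos 1: 11011 XOR 11001 = 00010
  pos 4: 10011 XOR 11001 = 01010
  pos 5: 10101 XOR 11001 = 01100
  pos 6: 11001 XOR 11001 = 00000
Remainder = 0000 (zero — the frame passes the CRC check).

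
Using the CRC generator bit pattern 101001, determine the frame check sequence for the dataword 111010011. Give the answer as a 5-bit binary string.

00010

Append 5 zeros: 11101001100000. Divide by 101001 (XOR where the leading bit is 1):
  pos 0: 111010 XOR 101001 = 010011
  pos 1: 100110 XOR 101001 = 001111
  pos 3: 111111 XOR 101001 = 010110
  pos 4: 101100 XOR 101001 = 000101
  pos 7: 101000 XOR 101001 = 000001
Remainder (last 5 bits) = 00010. This is the CRC / FCS.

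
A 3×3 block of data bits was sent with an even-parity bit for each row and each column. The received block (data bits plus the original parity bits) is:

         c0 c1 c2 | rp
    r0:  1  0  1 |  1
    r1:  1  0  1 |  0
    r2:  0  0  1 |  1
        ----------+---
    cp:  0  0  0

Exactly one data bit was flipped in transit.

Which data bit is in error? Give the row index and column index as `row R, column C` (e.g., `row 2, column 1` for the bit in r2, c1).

Recompute each row's even parity and compare to rp:
  r0: data parity 0, sent rp 1 → mismatch
  r1: data parity 0, sent rp 0 → ok
  r2: data parity 1, sent rp 1 → ok
Recompute each column's even parity and compare to cp:
  c0: data parity 0, sent cp 0 → ok
  c1: data parity 0, sent cp 0 → ok
  c2: data parity 1, sent cp 0 → mismatch
Exactly one row (r0) and one column (c2) fail → the flipped bit is at their intersection.

row 0, column 2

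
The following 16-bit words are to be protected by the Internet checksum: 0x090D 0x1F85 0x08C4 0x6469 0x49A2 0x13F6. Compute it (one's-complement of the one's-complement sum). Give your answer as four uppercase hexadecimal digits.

One's-complement addition (fold any carry out of bit 15 back into bit 0):
  0x090D + 0x1F85 = 0x02892
  0x2892 + 0x08C4 = 0x03156
  0x3156 + 0x6469 = 0x095BF
  0x95BF + 0x49A2 = 0x0DF61
  0xDF61 + 0x13F6 = 0x0F357
One's-complement sum = 0xF357.
Checksum = ~0xF357 & 0xFFFF = 0x0CA8.

0CA8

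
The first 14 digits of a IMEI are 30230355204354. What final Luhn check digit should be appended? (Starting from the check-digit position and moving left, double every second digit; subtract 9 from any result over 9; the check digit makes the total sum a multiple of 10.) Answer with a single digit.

Partial digits right→left: 4 5 3 4 0 2 5 5 3 0 3 2 0 3
Double every second digit counting from the check-digit position (so the 1st, 3rd, 5th, ... of the partial from the right).
  doubled (with −9 where >9): 8 6 0 1 6 6 0 → sum 27
  kept as-is: 5 4 2 5 0 2 3 → sum 21
Total = 27 + 21 = 48.
Check digit = (10 − (48 mod 10)) mod 10 = 2.

2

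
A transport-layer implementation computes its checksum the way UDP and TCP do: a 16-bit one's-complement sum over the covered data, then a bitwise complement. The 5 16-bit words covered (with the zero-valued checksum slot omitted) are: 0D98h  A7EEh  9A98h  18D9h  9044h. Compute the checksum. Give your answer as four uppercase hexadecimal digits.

One's-complement addition (fold any carry out of bit 15 back into bit 0):
  0x0D98 + 0xA7EE = 0x0B586
  0xB586 + 0x9A98 = 0x1501E → wrap carry → 0x501F
  0x501F + 0x18D9 = 0x068F8
  0x68F8 + 0x9044 = 0x0F93C
One's-complement sum = 0xF93C.
Checksum = ~0xF93C & 0xFFFF = 0x06C3.

06C3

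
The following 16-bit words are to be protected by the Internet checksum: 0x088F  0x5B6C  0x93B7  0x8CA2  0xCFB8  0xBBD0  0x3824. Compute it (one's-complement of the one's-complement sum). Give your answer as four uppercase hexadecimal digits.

One's-complement addition (fold any carry out of bit 15 back into bit 0):
  0x088F + 0x5B6C = 0x063FB
  0x63FB + 0x93B7 = 0x0F7B2
  0xF7B2 + 0x8CA2 = 0x18454 → wrap carry → 0x8455
  0x8455 + 0xCFB8 = 0x1540D → wrap carry → 0x540E
  0x540E + 0xBBD0 = 0x10FDE → wrap carry → 0x0FDF
  0x0FDF + 0x3824 = 0x04803
One's-complement sum = 0x4803.
Checksum = ~0x4803 & 0xFFFF = 0xB7FC.

B7FC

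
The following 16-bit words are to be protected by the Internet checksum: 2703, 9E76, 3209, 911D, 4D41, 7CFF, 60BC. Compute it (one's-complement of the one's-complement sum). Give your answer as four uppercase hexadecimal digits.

One's-complement addition (fold any carry out of bit 15 back into bit 0):
  0x2703 + 0x9E76 = 0x0C579
  0xC579 + 0x3209 = 0x0F782
  0xF782 + 0x911D = 0x1889F → wrap carry → 0x88A0
  0x88A0 + 0x4D41 = 0x0D5E1
  0xD5E1 + 0x7CFF = 0x152E0 → wrap carry → 0x52E1
  0x52E1 + 0x60BC = 0x0B39D
One's-complement sum = 0xB39D.
Checksum = ~0xB39D & 0xFFFF = 0x4C62.

4C62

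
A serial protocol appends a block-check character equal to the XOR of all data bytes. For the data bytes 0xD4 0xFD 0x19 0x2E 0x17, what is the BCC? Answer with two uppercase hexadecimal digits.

09

XOR the bytes together:
  start with 0xD4
  0xD4 ⊕ 0xFD = 0x29
  0x29 ⊕ 0x19 = 0x30
  0x30 ⊕ 0x2E = 0x1E
  0x1E ⊕ 0x17 = 0x09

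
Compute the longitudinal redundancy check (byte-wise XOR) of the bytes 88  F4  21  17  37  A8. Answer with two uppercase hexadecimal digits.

XOR the bytes together:
  start with 0x88
  0x88 ⊕ 0xF4 = 0x7C
  0x7C ⊕ 0x21 = 0x5D
  0x5D ⊕ 0x17 = 0x4A
  0x4A ⊕ 0x37 = 0x7D
  0x7D ⊕ 0xA8 = 0xD5

D5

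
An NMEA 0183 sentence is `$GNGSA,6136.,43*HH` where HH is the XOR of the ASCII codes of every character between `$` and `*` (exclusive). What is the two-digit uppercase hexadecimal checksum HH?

77

XOR the ASCII codes of the payload characters:
  'G' = 0x47 → acc = 0x47
  'N' = 0x4E → acc = 0x09
  'G' = 0x47 → acc = 0x4E
  'S' = 0x53 → acc = 0x1D
  'A' = 0x41 → acc = 0x5C
  ',' = 0x2C → acc = 0x70
  '6' = 0x36 → acc = 0x46
  '1' = 0x31 → acc = 0x77
  '3' = 0x33 → acc = 0x44
  '6' = 0x36 → acc = 0x72
  '.' = 0x2E → acc = 0x5C
  ',' = 0x2C → acc = 0x70
  '4' = 0x34 → acc = 0x44
  '3' = 0x33 → acc = 0x77
Checksum = 0x77.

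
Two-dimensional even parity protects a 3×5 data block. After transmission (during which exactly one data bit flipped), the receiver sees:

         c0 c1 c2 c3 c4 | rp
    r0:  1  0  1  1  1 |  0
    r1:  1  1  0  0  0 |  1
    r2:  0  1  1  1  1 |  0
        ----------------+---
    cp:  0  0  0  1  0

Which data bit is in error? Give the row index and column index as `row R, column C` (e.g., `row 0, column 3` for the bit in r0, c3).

Recompute each row's even parity and compare to rp:
  r0: data parity 0, sent rp 0 → ok
  r1: data parity 0, sent rp 1 → mismatch
  r2: data parity 0, sent rp 0 → ok
Recompute each column's even parity and compare to cp:
  c0: data parity 0, sent cp 0 → ok
  c1: data parity 0, sent cp 0 → ok
  c2: data parity 0, sent cp 0 → ok
  c3: data parity 0, sent cp 1 → mismatch
  c4: data parity 0, sent cp 0 → ok
Exactly one row (r1) and one column (c3) fail → the flipped bit is at their intersection.

row 1, column 3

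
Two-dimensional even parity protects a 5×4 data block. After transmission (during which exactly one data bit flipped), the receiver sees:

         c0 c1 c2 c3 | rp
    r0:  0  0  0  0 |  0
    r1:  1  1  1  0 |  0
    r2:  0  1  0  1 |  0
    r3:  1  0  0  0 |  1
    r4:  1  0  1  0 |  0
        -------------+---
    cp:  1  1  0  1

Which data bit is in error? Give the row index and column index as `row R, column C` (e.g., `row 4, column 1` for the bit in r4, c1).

Recompute each row's even parity and compare to rp:
  r0: data parity 0, sent rp 0 → ok
  r1: data parity 1, sent rp 0 → mismatch
  r2: data parity 0, sent rp 0 → ok
  r3: data parity 1, sent rp 1 → ok
  r4: data parity 0, sent rp 0 → ok
Recompute each column's even parity and compare to cp:
  c0: data parity 1, sent cp 1 → ok
  c1: data parity 0, sent cp 1 → mismatch
  c2: data parity 0, sent cp 0 → ok
  c3: data parity 1, sent cp 1 → ok
Exactly one row (r1) and one column (c1) fail → the flipped bit is at their intersection.

row 1, column 1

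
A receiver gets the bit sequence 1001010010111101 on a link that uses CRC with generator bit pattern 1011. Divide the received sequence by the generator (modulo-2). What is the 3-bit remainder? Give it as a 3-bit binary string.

Modulo-2 division of 1001010010111101 by 1011:
  pos 0: 1001 XOR 1011 = 0010
  pos 2: 1001 XOR 1011 = 0010
  pos 4: 1000 XOR 1011 = 0011
  pos 6: 1110 XOR 1011 = 0101
  pos 7: 1011 XOR 1011 = 0000
  pos 11: 1110 XOR 1011 = 0101
  pos 12: 1011 XOR 1011 = 0000
Remainder = 000 (zero — the frame passes the CRC check).

000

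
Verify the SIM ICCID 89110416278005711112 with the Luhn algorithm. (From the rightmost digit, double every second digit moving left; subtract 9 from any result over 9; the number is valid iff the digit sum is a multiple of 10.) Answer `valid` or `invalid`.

From the right, keep odd positions and double even positions (subtract 9 from any doubled value over 9):
  doubled (positions 2,4,...): 2 2 5 0 7 4 2 0 2 7 → sum 31
  kept (positions 1,3,...): 2 1 1 5 0 7 6 4 1 9 → sum 36
Total = 67.
67 mod 10 = 7, so the number is invalid.

invalid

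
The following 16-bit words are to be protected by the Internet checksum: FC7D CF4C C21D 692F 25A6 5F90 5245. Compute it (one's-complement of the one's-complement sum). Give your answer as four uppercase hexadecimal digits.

One's-complement addition (fold any carry out of bit 15 back into bit 0):
  0xFC7D + 0xCF4C = 0x1CBC9 → wrap carry → 0xCBCA
  0xCBCA + 0xC21D = 0x18DE7 → wrap carry → 0x8DE8
  0x8DE8 + 0x692F = 0x0F717
  0xF717 + 0x25A6 = 0x11CBD → wrap carry → 0x1CBE
  0x1CBE + 0x5F90 = 0x07C4E
  0x7C4E + 0x5245 = 0x0CE93
One's-complement sum = 0xCE93.
Checksum = ~0xCE93 & 0xFFFF = 0x316C.

316C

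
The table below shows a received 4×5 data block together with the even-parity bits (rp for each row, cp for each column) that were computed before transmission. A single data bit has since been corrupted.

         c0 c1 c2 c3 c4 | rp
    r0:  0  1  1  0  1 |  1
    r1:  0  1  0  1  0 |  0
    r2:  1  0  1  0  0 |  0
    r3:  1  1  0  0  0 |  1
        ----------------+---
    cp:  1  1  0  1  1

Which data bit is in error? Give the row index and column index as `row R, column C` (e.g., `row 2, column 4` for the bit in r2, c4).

Recompute each row's even parity and compare to rp:
  r0: data parity 1, sent rp 1 → ok
  r1: data parity 0, sent rp 0 → ok
  r2: data parity 0, sent rp 0 → ok
  r3: data parity 0, sent rp 1 → mismatch
Recompute each column's even parity and compare to cp:
  c0: data parity 0, sent cp 1 → mismatch
  c1: data parity 1, sent cp 1 → ok
  c2: data parity 0, sent cp 0 → ok
  c3: data parity 1, sent cp 1 → ok
  c4: data parity 1, sent cp 1 → ok
Exactly one row (r3) and one column (c0) fail → the flipped bit is at their intersection.

row 3, column 0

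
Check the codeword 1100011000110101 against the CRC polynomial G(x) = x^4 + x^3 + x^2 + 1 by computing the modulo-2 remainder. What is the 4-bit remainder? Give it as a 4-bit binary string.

0000

Modulo-2 division of 1100011000110101 by 11101:
  pos 0: 11000 XOR 11101 = 00101
  pos 2: 10111 XOR 11101 = 01010
  pos 3: 10100 XOR 11101 = 01001
  pos 4: 10010 XOR 11101 = 01111
  pos 5: 11110 XOR 11101 = 00011
  pos 8: 11110 XOR 11101 = 00011
  pos 11: 11101 XOR 11101 = 00000
Remainder = 0000 (zero — the frame passes the CRC check).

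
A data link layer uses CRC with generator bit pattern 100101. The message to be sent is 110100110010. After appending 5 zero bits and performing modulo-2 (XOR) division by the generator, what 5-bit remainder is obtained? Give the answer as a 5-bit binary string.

11001

Append 5 zeros: 11010011001000000. Divide by 100101 (XOR where the leading bit is 1):
  pos 0: 110100 XOR 100101 = 010001
  pos 1: 100011 XOR 100101 = 000110
  pos 4: 110100 XOR 100101 = 010001
  pos 5: 100011 XOR 100101 = 000110
  pos 8: 110000 XOR 100101 = 010101
  pos 9: 101010 XOR 100101 = 001111
  pos 11: 111100 XOR 100101 = 011001
Remainder (last 5 bits) = 11001. This is the CRC / FCS.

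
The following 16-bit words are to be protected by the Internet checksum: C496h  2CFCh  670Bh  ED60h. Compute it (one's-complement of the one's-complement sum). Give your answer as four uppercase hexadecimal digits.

One's-complement addition (fold any carry out of bit 15 back into bit 0):
  0xC496 + 0x2CFC = 0x0F192
  0xF192 + 0x670B = 0x1589D → wrap carry → 0x589E
  0x589E + 0xED60 = 0x145FE → wrap carry → 0x45FF
One's-complement sum = 0x45FF.
Checksum = ~0x45FF & 0xFFFF = 0xBA00.

BA00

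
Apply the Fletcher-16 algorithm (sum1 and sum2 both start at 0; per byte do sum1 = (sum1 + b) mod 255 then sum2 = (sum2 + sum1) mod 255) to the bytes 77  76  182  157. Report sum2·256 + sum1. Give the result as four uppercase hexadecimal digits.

25ED

Running sums (mod 255):
  after byte 0 (77): sum1=77, sum2=77
  after byte 1 (76): sum1=153, sum2=230
  after byte 2 (182): sum1=80, sum2=55
  after byte 3 (157): sum1=237, sum2=37
Checksum = sum2·256 + sum1 = 37·256 + 237 = 9709 = 0x25ED.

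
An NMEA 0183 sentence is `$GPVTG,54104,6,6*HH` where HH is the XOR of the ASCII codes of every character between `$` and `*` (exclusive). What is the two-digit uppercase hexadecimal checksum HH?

XOR the ASCII codes of the payload characters:
  'G' = 0x47 → acc = 0x47
  'P' = 0x50 → acc = 0x17
  'V' = 0x56 → acc = 0x41
  'T' = 0x54 → acc = 0x15
  'G' = 0x47 → acc = 0x52
  ',' = 0x2C → acc = 0x7E
  '5' = 0x35 → acc = 0x4B
  '4' = 0x34 → acc = 0x7F
  '1' = 0x31 → acc = 0x4E
  '0' = 0x30 → acc = 0x7E
  '4' = 0x34 → acc = 0x4A
  ',' = 0x2C → acc = 0x66
  '6' = 0x36 → acc = 0x50
  ',' = 0x2C → acc = 0x7C
  '6' = 0x36 → acc = 0x4A
Checksum = 0x4A.

4A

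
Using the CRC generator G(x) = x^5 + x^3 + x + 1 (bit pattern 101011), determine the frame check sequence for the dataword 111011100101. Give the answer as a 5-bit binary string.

11110

Append 5 zeros: 11101110010100000. Divide by 101011 (XOR where the leading bit is 1):
  pos 0: 111011 XOR 101011 = 010000
  pos 1: 100001 XOR 101011 = 001010
  pos 3: 101000 XOR 101011 = 000011
  pos 7: 111010 XOR 101011 = 010001
  pos 8: 100010 XOR 101011 = 001001
  pos 10: 100100 XOR 101011 = 001111
Remainder (last 5 bits) = 11110. This is the CRC / FCS.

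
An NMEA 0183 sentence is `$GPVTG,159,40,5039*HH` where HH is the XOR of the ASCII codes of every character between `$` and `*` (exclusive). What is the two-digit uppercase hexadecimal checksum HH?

XOR the ASCII codes of the payload characters:
  'G' = 0x47 → acc = 0x47
  'P' = 0x50 → acc = 0x17
  'V' = 0x56 → acc = 0x41
  'T' = 0x54 → acc = 0x15
  'G' = 0x47 → acc = 0x52
  ',' = 0x2C → acc = 0x7E
  '1' = 0x31 → acc = 0x4F
  '5' = 0x35 → acc = 0x7A
  '9' = 0x39 → acc = 0x43
  ',' = 0x2C → acc = 0x6F
  '4' = 0x34 → acc = 0x5B
  '0' = 0x30 → acc = 0x6B
  ',' = 0x2C → acc = 0x47
  '5' = 0x35 → acc = 0x72
  '0' = 0x30 → acc = 0x42
  '3' = 0x33 → acc = 0x71
  '9' = 0x39 → acc = 0x48
Checksum = 0x48.

48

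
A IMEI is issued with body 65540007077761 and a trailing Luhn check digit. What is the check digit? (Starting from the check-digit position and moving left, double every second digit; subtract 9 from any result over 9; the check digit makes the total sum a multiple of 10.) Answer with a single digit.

Partial digits right→left: 1 6 7 7 7 0 7 0 0 0 4 5 5 6
Double every second digit counting from the check-digit position (so the 1st, 3rd, 5th, ... of the partial from the right).
  doubled (with −9 where >9): 2 5 5 5 0 8 1 → sum 26
  kept as-is: 6 7 0 0 0 5 6 → sum 24
Total = 26 + 24 = 50.
Check digit = (10 − (50 mod 10)) mod 10 = 0.

0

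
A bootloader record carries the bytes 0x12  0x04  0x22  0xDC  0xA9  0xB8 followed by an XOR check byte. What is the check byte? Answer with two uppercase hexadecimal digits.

XOR the bytes together:
  start with 0x12
  0x12 ⊕ 0x04 = 0x16
  0x16 ⊕ 0x22 = 0x34
  0x34 ⊕ 0xDC = 0xE8
  0xE8 ⊕ 0xA9 = 0x41
  0x41 ⊕ 0xB8 = 0xF9

F9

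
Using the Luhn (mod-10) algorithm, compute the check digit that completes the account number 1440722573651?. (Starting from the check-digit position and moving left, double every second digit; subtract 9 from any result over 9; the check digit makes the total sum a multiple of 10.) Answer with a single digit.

Partial digits right→left: 1 5 6 3 7 5 2 2 7 0 4 4 1
Double every second digit counting from the check-digit position (so the 1st, 3rd, 5th, ... of the partial from the right).
  doubled (with −9 where >9): 2 3 5 4 5 8 2 → sum 29
  kept as-is: 5 3 5 2 0 4 → sum 19
Total = 29 + 19 = 48.
Check digit = (10 − (48 mod 10)) mod 10 = 2.

2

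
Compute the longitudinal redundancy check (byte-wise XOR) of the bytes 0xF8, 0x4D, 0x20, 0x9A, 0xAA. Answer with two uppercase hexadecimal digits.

XOR the bytes together:
  start with 0xF8
  0xF8 ⊕ 0x4D = 0xB5
  0xB5 ⊕ 0x20 = 0x95
  0x95 ⊕ 0x9A = 0x0F
  0x0F ⊕ 0xAA = 0xA5

A5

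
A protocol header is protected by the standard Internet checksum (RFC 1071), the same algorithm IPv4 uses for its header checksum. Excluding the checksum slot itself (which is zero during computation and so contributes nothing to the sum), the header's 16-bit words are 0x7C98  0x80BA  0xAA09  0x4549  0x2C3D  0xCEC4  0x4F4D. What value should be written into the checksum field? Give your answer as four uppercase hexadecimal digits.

C90A

One's-complement addition (fold any carry out of bit 15 back into bit 0):
  0x7C98 + 0x80BA = 0x0FD52
  0xFD52 + 0xAA09 = 0x1A75B → wrap carry → 0xA75C
  0xA75C + 0x4549 = 0x0ECA5
  0xECA5 + 0x2C3D = 0x118E2 → wrap carry → 0x18E3
  0x18E3 + 0xCEC4 = 0x0E7A7
  0xE7A7 + 0x4F4D = 0x136F4 → wrap carry → 0x36F5
One's-complement sum = 0x36F5.
Checksum = ~0x36F5 & 0xFFFF = 0xC90A.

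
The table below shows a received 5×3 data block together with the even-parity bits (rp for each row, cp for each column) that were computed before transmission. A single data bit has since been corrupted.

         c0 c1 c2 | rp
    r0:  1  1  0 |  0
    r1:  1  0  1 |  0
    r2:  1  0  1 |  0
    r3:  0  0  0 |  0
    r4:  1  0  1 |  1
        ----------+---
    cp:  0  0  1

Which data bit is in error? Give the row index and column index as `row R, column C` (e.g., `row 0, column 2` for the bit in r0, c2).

row 4, column 1

Recompute each row's even parity and compare to rp:
  r0: data parity 0, sent rp 0 → ok
  r1: data parity 0, sent rp 0 → ok
  r2: data parity 0, sent rp 0 → ok
  r3: data parity 0, sent rp 0 → ok
  r4: data parity 0, sent rp 1 → mismatch
Recompute each column's even parity and compare to cp:
  c0: data parity 0, sent cp 0 → ok
  c1: data parity 1, sent cp 0 → mismatch
  c2: data parity 1, sent cp 1 → ok
Exactly one row (r4) and one column (c1) fail → the flipped bit is at their intersection.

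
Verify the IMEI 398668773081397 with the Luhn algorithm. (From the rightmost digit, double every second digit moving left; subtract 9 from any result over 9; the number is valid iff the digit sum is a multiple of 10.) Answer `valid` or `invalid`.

From the right, keep odd positions and double even positions (subtract 9 from any doubled value over 9):
  doubled (positions 2,4,...): 9 2 0 5 7 3 9 → sum 35
  kept (positions 1,3,...): 7 3 8 3 7 6 8 3 → sum 45
Total = 80.
80 mod 10 = 0, so the number is valid.

valid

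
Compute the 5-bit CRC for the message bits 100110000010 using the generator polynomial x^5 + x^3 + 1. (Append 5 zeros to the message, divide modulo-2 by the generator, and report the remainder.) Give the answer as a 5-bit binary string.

10101

Append 5 zeros: 10011000001000000. Divide by 101001 (XOR where the leading bit is 1):
  pos 0: 100110 XOR 101001 = 001111
  pos 2: 111100 XOR 101001 = 010101
  pos 3: 101010 XOR 101001 = 000011
  pos 7: 110100 XOR 101001 = 011101
  pos 8: 111010 XOR 101001 = 010011
  pos 9: 100110 XOR 101001 = 001111
  pos 11: 111100 XOR 101001 = 010101
Remainder (last 5 bits) = 10101. This is the CRC / FCS.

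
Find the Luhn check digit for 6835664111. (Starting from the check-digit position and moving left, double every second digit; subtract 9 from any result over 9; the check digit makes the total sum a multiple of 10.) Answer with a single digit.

5

Partial digits right→left: 1 1 1 4 6 6 5 3 8 6
Double every second digit counting from the check-digit position (so the 1st, 3rd, 5th, ... of the partial from the right).
  doubled (with −9 where >9): 2 2 3 1 7 → sum 15
  kept as-is: 1 4 6 3 6 → sum 20
Total = 15 + 20 = 35.
Check digit = (10 − (35 mod 10)) mod 10 = 5.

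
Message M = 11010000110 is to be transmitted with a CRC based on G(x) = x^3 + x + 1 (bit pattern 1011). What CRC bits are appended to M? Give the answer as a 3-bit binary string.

Append 3 zeros: 11010000110000. Divide by 1011 (XOR where the leading bit is 1):
  pos 0: 1101 XOR 1011 = 0110
  pos 1: 1100 XOR 1011 = 0111
  pos 2: 1110 XOR 1011 = 0101
  pos 3: 1010 XOR 1011 = 0001
  pos 6: 1011 XOR 1011 = 0000
Remainder (last 3 bits) = 000. This is the CRC / FCS.

000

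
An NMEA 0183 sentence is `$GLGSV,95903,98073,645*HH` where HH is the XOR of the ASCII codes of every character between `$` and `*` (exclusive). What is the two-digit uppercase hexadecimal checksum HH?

51

XOR the ASCII codes of the payload characters:
  'G' = 0x47 → acc = 0x47
  'L' = 0x4C → acc = 0x0B
  'G' = 0x47 → acc = 0x4C
  'S' = 0x53 → acc = 0x1F
  'V' = 0x56 → acc = 0x49
  ',' = 0x2C → acc = 0x65
  '9' = 0x39 → acc = 0x5C
  '5' = 0x35 → acc = 0x69
  '9' = 0x39 → acc = 0x50
  '0' = 0x30 → acc = 0x60
  '3' = 0x33 → acc = 0x53
  ',' = 0x2C → acc = 0x7F
  '9' = 0x39 → acc = 0x46
  '8' = 0x38 → acc = 0x7E
  '0' = 0x30 → acc = 0x4E
  '7' = 0x37 → acc = 0x79
  '3' = 0x33 → acc = 0x4A
  ',' = 0x2C → acc = 0x66
  '6' = 0x36 → acc = 0x50
  '4' = 0x34 → acc = 0x64
  '5' = 0x35 → acc = 0x51
Checksum = 0x51.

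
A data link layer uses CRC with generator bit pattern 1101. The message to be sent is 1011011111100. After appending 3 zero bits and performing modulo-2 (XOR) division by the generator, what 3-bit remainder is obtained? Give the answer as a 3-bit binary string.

Append 3 zeros: 1011011111100000. Divide by 1101 (XOR where the leading bit is 1):
  pos 0: 1011 XOR 1101 = 0110
  pos 1: 1100 XOR 1101 = 0001
  pos 4: 1111 XOR 1101 = 0010
  pos 6: 1011 XOR 1101 = 0110
  pos 7: 1101 XOR 1101 = 0000
Remainder (last 3 bits) = 000. This is the CRC / FCS.

000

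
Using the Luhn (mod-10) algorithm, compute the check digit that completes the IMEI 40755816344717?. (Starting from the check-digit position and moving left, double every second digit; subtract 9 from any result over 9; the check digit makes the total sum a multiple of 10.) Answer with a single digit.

Partial digits right→left: 7 1 7 4 4 3 6 1 8 5 5 7 0 4
Double every second digit counting from the check-digit position (so the 1st, 3rd, 5th, ... of the partial from the right).
  doubled (with −9 where >9): 5 5 8 3 7 1 0 → sum 29
  kept as-is: 1 4 3 1 5 7 4 → sum 25
Total = 29 + 25 = 54.
Check digit = (10 − (54 mod 10)) mod 10 = 6.

6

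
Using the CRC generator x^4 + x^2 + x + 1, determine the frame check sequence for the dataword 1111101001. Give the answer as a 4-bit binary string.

Append 4 zeros: 11111010010000. Divide by 10111 (XOR where the leading bit is 1):
  pos 0: 11111 XOR 10111 = 01000
  pos 1: 10000 XOR 10111 = 00111
  pos 3: 11110 XOR 10111 = 01001
  pos 4: 10010 XOR 10111 = 00101
  pos 6: 10110 XOR 10111 = 00001
Remainder (last 4 bits) = 1000. This is the CRC / FCS.

1000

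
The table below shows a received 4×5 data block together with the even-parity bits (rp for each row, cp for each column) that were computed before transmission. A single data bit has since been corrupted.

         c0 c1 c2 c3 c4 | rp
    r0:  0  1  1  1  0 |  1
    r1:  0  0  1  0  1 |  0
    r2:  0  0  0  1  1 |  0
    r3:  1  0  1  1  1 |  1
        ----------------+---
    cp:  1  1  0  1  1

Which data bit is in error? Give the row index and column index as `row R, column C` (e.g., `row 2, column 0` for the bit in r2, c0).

Recompute each row's even parity and compare to rp:
  r0: data parity 1, sent rp 1 → ok
  r1: data parity 0, sent rp 0 → ok
  r2: data parity 0, sent rp 0 → ok
  r3: data parity 0, sent rp 1 → mismatch
Recompute each column's even parity and compare to cp:
  c0: data parity 1, sent cp 1 → ok
  c1: data parity 1, sent cp 1 → ok
  c2: data parity 1, sent cp 0 → mismatch
  c3: data parity 1, sent cp 1 → ok
  c4: data parity 1, sent cp 1 → ok
Exactly one row (r3) and one column (c2) fail → the flipped bit is at their intersection.

row 3, column 2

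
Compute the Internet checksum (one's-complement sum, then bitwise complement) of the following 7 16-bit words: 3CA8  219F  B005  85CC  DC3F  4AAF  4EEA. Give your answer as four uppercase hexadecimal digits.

One's-complement addition (fold any carry out of bit 15 back into bit 0):
  0x3CA8 + 0x219F = 0x05E47
  0x5E47 + 0xB005 = 0x10E4C → wrap carry → 0x0E4D
  0x0E4D + 0x85CC = 0x09419
  0x9419 + 0xDC3F = 0x17058 → wrap carry → 0x7059
  0x7059 + 0x4AAF = 0x0BB08
  0xBB08 + 0x4EEA = 0x109F2 → wrap carry → 0x09F3
One's-complement sum = 0x09F3.
Checksum = ~0x09F3 & 0xFFFF = 0xF60C.

F60C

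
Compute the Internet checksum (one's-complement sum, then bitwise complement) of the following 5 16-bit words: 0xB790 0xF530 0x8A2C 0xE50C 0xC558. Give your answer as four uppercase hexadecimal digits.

One's-complement addition (fold any carry out of bit 15 back into bit 0):
  0xB790 + 0xF530 = 0x1ACC0 → wrap carry → 0xACC1
  0xACC1 + 0x8A2C = 0x136ED → wrap carry → 0x36EE
  0x36EE + 0xE50C = 0x11BFA → wrap carry → 0x1BFB
  0x1BFB + 0xC558 = 0x0E153
One's-complement sum = 0xE153.
Checksum = ~0xE153 & 0xFFFF = 0x1EAC.

1EAC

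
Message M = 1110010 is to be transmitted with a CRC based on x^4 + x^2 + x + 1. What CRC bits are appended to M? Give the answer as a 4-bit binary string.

Append 4 zeros: 11100100000. Divide by 10111 (XOR where the leading bit is 1):
  pos 0: 11100 XOR 10111 = 01011
  pos 1: 10111 XOR 10111 = 00000
Remainder (last 4 bits) = 0000. This is the CRC / FCS.

0000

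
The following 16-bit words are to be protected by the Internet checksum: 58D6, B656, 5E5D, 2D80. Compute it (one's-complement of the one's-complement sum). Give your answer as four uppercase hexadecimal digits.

One's-complement addition (fold any carry out of bit 15 back into bit 0):
  0x58D6 + 0xB656 = 0x10F2C → wrap carry → 0x0F2D
  0x0F2D + 0x5E5D = 0x06D8A
  0x6D8A + 0x2D80 = 0x09B0A
One's-complement sum = 0x9B0A.
Checksum = ~0x9B0A & 0xFFFF = 0x64F5.

64F5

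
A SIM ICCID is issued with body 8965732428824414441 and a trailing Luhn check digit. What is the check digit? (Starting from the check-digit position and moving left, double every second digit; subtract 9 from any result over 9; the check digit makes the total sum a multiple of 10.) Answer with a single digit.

Partial digits right→left: 1 4 4 4 1 4 4 2 8 8 2 4 2 3 7 5 6 9 8
Double every second digit counting from the check-digit position (so the 1st, 3rd, 5th, ... of the partial from the right).
  doubled (with −9 where >9): 2 8 2 8 7 4 4 5 3 7 → sum 50
  kept as-is: 4 4 4 2 8 4 3 5 9 → sum 43
Total = 50 + 43 = 93.
Check digit = (10 − (93 mod 10)) mod 10 = 7.

7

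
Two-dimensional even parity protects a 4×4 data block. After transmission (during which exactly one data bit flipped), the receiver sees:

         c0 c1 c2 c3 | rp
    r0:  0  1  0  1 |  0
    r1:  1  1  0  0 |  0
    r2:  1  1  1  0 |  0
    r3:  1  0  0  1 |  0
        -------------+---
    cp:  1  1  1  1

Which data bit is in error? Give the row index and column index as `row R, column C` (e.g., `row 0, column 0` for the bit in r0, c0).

row 2, column 3

Recompute each row's even parity and compare to rp:
  r0: data parity 0, sent rp 0 → ok
  r1: data parity 0, sent rp 0 → ok
  r2: data parity 1, sent rp 0 → mismatch
  r3: data parity 0, sent rp 0 → ok
Recompute each column's even parity and compare to cp:
  c0: data parity 1, sent cp 1 → ok
  c1: data parity 1, sent cp 1 → ok
  c2: data parity 1, sent cp 1 → ok
  c3: data parity 0, sent cp 1 → mismatch
Exactly one row (r2) and one column (c3) fail → the flipped bit is at their intersection.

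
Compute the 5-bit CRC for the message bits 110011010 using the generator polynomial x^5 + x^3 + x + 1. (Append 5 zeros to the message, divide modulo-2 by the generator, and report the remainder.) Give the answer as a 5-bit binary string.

00001

Append 5 zeros: 11001101000000. Divide by 101011 (XOR where the leading bit is 1):
  pos 0: 110011 XOR 101011 = 011000
  pos 1: 110000 XOR 101011 = 011011
  pos 2: 110111 XOR 101011 = 011100
  pos 3: 111000 XOR 101011 = 010011
  pos 4: 100110 XOR 101011 = 001101
  pos 6: 110100 XOR 101011 = 011111
  pos 7: 111110 XOR 101011 = 010101
  pos 8: 101010 XOR 101011 = 000001
Remainder (last 5 bits) = 00001. This is the CRC / FCS.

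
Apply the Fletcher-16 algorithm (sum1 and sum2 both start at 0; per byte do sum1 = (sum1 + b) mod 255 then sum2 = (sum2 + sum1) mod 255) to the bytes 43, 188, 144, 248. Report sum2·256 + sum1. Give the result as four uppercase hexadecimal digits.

Running sums (mod 255):
  after byte 0 (43): sum1=43, sum2=43
  after byte 1 (188): sum1=231, sum2=19
  after byte 2 (144): sum1=120, sum2=139
  after byte 3 (248): sum1=113, sum2=252
Checksum = sum2·256 + sum1 = 252·256 + 113 = 64625 = 0xFC71.

FC71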